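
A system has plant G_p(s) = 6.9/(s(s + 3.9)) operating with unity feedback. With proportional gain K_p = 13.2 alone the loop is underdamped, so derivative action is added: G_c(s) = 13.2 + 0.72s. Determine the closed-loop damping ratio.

ζ = 0.465

Forward path: (13.2 + 0.72s)·6.9/(s(s+3.9)). The closed-loop characteristic equation is s² + (3.9 + 6.9·0.72)s + 6.9·13.2 = 0.
That is s² + 8.868s + 91.08 = 0, so ω_n = 9.544 rad/s and ζ = 8.868/(2·9.544) = 0.4646.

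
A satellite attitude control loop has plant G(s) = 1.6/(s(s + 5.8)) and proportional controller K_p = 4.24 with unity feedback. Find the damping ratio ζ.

The closed-loop denominator is s(s+5.8) + 4.24·1.6 = s² + 5.8s + 6.784.
So ω_n² = 6.784 ⇒ ω_n = 2.605 rad/s, and ζ = 5.8/(2ω_n) = 1.11.

ζ = 1.11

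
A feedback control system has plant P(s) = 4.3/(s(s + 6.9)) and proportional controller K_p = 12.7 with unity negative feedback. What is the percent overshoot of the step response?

19%

Closed-loop characteristic equation: s² + 6.9s + 54.61 = 0, so ω_n = 7.39 rad/s and ζ = 6.9/(2·7.39) = 0.4669.
%OS = 100·exp(−πζ/√(1−ζ²)) = 100·exp(−π·0.4669/√0.782) = 19%.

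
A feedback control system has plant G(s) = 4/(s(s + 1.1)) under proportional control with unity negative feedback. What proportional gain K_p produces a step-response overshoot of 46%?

From %OS = 100·exp(−πζ/√(1−ζ²)) = 46%, ζ = −ln(0.46)/√(π²+ln²(0.46)) = 0.24.
Characteristic equation s² + 1.1s + 4K_p = 0 gives ζ = 1.1/(2√(4K_p)).
Setting ζ = 0.24: √(4K_p) = 1.1/(2·0.24) = 2.292, so K_p = 5.254/4 = 1.31.

K_p = 1.31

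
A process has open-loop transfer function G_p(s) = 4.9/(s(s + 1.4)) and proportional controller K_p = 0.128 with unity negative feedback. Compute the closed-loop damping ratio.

ζ = 0.884

1 + K_p·G_p(s) = 0 gives s² + 1.4s + 0.6272 = 0.
Matching s² + 2ζω_n s + ω_n²: ω_n = √0.6272 = 0.792 rad/s and 2ζω_n = 1.4, so ζ = 1.4/(2·0.792) = 0.884.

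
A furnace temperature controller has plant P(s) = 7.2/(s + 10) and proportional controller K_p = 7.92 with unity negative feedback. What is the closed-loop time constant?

τ = 0.0149 s

Closed-loop transfer function: T(s) = K_p·P(s)/(1 + K_p·P(s)) = 57.02/(s + 10 + 57.02) = 57.02/(s + 67.02).
Time constant τ = 1/67.02 = 0.0149 s.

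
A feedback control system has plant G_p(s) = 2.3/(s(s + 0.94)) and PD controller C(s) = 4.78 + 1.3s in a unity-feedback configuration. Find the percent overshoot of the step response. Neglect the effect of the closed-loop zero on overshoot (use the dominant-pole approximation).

Forward path: (4.78 + 1.3s)·2.3/(s(s+0.94)). The closed-loop characteristic equation is s² + (0.94 + 2.3·1.3)s + 2.3·4.78 = 0.
That is s² + 3.93s + 10.99 = 0, so ω_n = 3.316 rad/s and ζ = 3.93/(2·3.316) = 0.5926.
%OS = 100·exp(−πζ/√(1−ζ²)) = 9.91%.

9.91%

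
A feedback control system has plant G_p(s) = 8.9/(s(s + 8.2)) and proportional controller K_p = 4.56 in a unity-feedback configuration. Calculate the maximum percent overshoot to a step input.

7.12%

Closed-loop characteristic equation: s² + 8.2s + 40.58 = 0, so ω_n = 6.371 rad/s and ζ = 8.2/(2·6.371) = 0.6436.
%OS = 100·exp(−πζ/√(1−ζ²)) = 100·exp(−π·0.6436/√0.5858) = 7.12%.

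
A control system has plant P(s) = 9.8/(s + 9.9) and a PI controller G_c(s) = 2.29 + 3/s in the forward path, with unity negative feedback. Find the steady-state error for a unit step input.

The open loop G_c(s)P(s) has a pole at the origin (type 1), so the static position error constant is infinite and e_ss = 1/(1+∞) = 0.

0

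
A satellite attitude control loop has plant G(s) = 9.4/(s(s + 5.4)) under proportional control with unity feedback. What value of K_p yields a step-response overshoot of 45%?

From %OS = 100·exp(−πζ/√(1−ζ²)) = 45%, ζ = −ln(0.45)/√(π²+ln²(0.45)) = 0.2463.
Characteristic equation s² + 5.4s + 9.4K_p = 0 gives ζ = 5.4/(2√(9.4K_p)).
Setting ζ = 0.2463: √(9.4K_p) = 5.4/(2·0.2463) = 10.96, so K_p = 120.1/9.4 = 12.8.

K_p = 12.8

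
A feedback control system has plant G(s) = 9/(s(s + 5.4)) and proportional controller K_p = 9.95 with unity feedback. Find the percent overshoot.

The closed-loop denominator s² + 5.4s + 89.55 gives ω_n = √89.55 = 9.463 and ζ = 5.4/(2ω_n) = 0.2853.
%OS = 100·exp(−πζ/√(1−ζ²)) = 100·exp(−π·0.2853/√0.9186) = 39.2%.

39.2%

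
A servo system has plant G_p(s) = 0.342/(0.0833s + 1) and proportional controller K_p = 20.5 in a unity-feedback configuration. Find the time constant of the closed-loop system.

Closed loop: T(s) = K_p·G_p/(1+K_p·G_p) = 7.011/(0.0833s + 1 + 7.011), with pole at s = −(1 + 7.011)/0.0833 = −96.17.
Closed-loop time constant τ = 1/96.17 = 0.0104 s.

τ = 0.0104 s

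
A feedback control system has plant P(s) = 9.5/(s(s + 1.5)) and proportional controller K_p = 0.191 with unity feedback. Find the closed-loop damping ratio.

With unity feedback the closed-loop characteristic equation is s² + 1.5s + 0.191·9.5 = s² + 1.5s + 1.815 = 0.
So ω_n² = 1.815 ⇒ ω_n = 1.347 rad/s, and ζ = 1.5/(2ω_n) = 0.557.

ζ = 0.557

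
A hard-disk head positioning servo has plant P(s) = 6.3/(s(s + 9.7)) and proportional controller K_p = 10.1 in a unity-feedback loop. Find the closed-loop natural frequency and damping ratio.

1 + K_p·P(s) = 0 gives s² + 9.7s + 63.63 = 0.
So ω_n² = 63.63 ⇒ ω_n = 7.977 rad/s, and ζ = 9.7/(2ω_n) = 0.608.

ω_n = 7.98 rad/s, ζ = 0.608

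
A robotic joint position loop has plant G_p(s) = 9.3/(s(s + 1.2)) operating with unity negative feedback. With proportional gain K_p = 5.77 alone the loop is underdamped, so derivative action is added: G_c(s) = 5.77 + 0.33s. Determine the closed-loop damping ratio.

Forward path: (5.77 + 0.33s)·9.3/(s(s+1.2)). The closed-loop characteristic equation is s² + (1.2 + 9.3·0.33)s + 9.3·5.77 = 0.
That is s² + 4.269s + 53.66 = 0, so ω_n = 7.325 rad/s and ζ = 4.269/(2·7.325) = 0.2914.

ζ = 0.291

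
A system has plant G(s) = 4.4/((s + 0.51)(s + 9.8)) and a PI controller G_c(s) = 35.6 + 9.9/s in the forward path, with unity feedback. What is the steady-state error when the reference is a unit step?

0

The open loop G_c(s)G(s) has a pole at the origin (type 1), so the static position error constant is infinite and e_ss = 1/(1+∞) = 0.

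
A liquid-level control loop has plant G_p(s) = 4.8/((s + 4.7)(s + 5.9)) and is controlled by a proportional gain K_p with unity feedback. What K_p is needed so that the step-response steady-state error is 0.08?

For a type-0 loop with proportional control, e_ss = 1/(1 + K_p·G_p(0)).
G_p(0) = 0.1731. Require 1/(1 + K_p·0.1731) = 0.08, so 1 + 0.1731·K_p = 12.5.
K_p = (12.5 − 1)/0.1731 = 66.4.

K_p = 66.4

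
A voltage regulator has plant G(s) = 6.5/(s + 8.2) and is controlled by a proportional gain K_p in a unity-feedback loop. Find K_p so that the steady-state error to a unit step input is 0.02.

The loop is type 0, so e_ss(step) = 1/(1 + K_pos) with K_pos = K_p·G(0).
G(0) = 0.7927. Require 1/(1 + K_p·0.7927) = 0.02, so 1 + 0.7927·K_p = 50.
K_p = (50 − 1)/0.7927 = 61.8.

K_p = 61.8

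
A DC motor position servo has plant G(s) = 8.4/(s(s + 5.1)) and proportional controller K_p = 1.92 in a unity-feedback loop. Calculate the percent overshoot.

From 1 + K_pG(s) = 0: s² + 5.1s + 16.13 = 0 ⇒ ω_n = 4.016, ζ = 0.635.
%OS = 100·exp(−πζ/√(1−ζ²)) = 100·exp(−π·0.635/√0.5968) = 7.56%.

7.56%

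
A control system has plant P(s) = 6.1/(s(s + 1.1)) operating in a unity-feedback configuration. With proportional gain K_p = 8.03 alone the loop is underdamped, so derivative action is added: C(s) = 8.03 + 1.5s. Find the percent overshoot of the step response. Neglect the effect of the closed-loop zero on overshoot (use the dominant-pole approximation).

3.41%

Forward path: (8.03 + 1.5s)·6.1/(s(s+1.1)). The closed-loop characteristic equation is s² + (1.1 + 6.1·1.5)s + 6.1·8.03 = 0.
That is s² + 10.25s + 48.98 = 0, so ω_n = 6.999 rad/s and ζ = 10.25/(2·6.999) = 0.7323.
%OS = 100·exp(−πζ/√(1−ζ²)) = 3.41%.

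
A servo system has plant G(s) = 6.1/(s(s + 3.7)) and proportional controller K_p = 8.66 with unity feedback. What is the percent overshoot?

43.7%

Closed-loop characteristic equation: s² + 3.7s + 52.83 = 0, so ω_n = 7.268 rad/s and ζ = 3.7/(2·7.268) = 0.2545.
%OS = 100·exp(−πζ/√(1−ζ²)) = 100·exp(−π·0.2545/√0.9352) = 43.7%.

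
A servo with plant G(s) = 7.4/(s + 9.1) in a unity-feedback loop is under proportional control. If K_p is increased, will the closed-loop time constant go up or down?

decrease

The closed-loop bandwidth 9.1+K_p·7.4 grows with K_p, so τ shrinks.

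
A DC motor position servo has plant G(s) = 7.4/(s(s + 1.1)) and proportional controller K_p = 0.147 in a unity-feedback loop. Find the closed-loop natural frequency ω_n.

ω_n = 1.04 rad/s

1 + K_p·G(s) = 0 gives s² + 1.1s + 1.088 = 0.
So ω_n² = 1.088 ⇒ ω_n = 1.043 rad/s, and ζ = 1.1/(2ω_n) = 0.527.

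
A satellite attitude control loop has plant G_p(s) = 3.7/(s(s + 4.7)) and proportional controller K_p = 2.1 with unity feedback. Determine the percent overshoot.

The closed-loop denominator s² + 4.7s + 7.77 gives ω_n = √7.77 = 2.787 and ζ = 4.7/(2ω_n) = 0.8431.
%OS = 100·exp(−πζ/√(1−ζ²)) = 100·exp(−π·0.8431/√0.2893) = 0.727%.

0.727%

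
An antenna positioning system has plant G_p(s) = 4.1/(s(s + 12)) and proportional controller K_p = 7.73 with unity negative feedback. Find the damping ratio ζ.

The closed-loop denominator is s(s+12) + 7.73·4.1 = s² + 12s + 31.69.
Matching s² + 2ζω_n s + ω_n²: ω_n = √31.69 = 5.63 rad/s and 2ζω_n = 12, so ζ = 12/(2·5.63) = 1.07.

ζ = 1.07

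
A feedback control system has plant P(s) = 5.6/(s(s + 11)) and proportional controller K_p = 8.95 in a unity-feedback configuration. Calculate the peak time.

The closed-loop denominator s² + 11s + 50.12 gives ω_n = √50.12 = 7.08 and ζ = 11/(2ω_n) = 0.7769.
Damped frequency ω_d = ω_n√(1−ζ²) = 4.458 rad/s, so peak time T_p = π/ω_d = 0.705 s.

T_p = 0.705 s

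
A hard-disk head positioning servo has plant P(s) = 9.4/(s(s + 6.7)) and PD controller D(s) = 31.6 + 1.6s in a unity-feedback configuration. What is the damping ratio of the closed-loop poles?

ζ = 0.631

Forward path: (31.6 + 1.6s)·9.4/(s(s+6.7)). The closed-loop characteristic equation is s² + (6.7 + 9.4·1.6)s + 9.4·31.6 = 0.
That is s² + 21.74s + 297 = 0, so ω_n = 17.23 rad/s and ζ = 21.74/(2·17.23) = 0.6307.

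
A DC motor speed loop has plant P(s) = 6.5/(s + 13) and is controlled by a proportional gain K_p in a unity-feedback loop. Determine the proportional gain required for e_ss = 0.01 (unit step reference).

The loop is type 0, so e_ss(step) = 1/(1 + K_pos) with K_pos = K_p·P(0).
P(0) = 0.5. Require 1/(1 + K_p·0.5) = 0.01, so 1 + 0.5·K_p = 100.
K_p = (100 − 1)/0.5 = 198.

K_p = 198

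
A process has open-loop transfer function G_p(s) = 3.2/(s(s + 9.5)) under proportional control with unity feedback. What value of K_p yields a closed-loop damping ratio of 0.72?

K_p = 13.6

Closed-loop characteristic equation: s² + 9.5s + K_p·3.2 = 0.
So ω_n = √(3.2K_p) and 2ζω_n = 9.5, giving ζ = 9.5/(2√(3.2K_p)).
Setting ζ = 0.72: √(3.2K_p) = 9.5/(2·0.72) = 6.597, so K_p = 43.52/3.2 = 13.6.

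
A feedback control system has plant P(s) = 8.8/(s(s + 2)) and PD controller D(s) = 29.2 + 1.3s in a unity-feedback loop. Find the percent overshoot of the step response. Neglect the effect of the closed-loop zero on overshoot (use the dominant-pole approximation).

Forward path: (29.2 + 1.3s)·8.8/(s(s+2)). The closed-loop characteristic equation is s² + (2 + 8.8·1.3)s + 8.8·29.2 = 0.
That is s² + 13.44s + 257 = 0, so ω_n = 16.03 rad/s and ζ = 13.44/(2·16.03) = 0.4192.
%OS = 100·exp(−πζ/√(1−ζ²)) = 23.4%.

23.4%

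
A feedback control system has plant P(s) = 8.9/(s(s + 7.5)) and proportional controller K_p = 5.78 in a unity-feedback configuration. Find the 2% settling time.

T_s ≈ 1.07 s

The closed-loop denominator s² + 7.5s + 51.44 gives ω_n = √51.44 = 7.172 and ζ = 7.5/(2ω_n) = 0.5228.
2% settling time T_s ≈ 4/(ζω_n) = 4/3.75 = 1.07 s.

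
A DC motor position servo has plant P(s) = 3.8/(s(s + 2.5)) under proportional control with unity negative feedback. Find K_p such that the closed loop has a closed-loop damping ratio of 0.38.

Closed-loop characteristic equation: s² + 2.5s + K_p·3.8 = 0.
So ω_n = √(3.8K_p) and 2ζω_n = 2.5, giving ζ = 2.5/(2√(3.8K_p)).
Setting ζ = 0.38: √(3.8K_p) = 2.5/(2·0.38) = 3.289, so K_p = 10.82/3.8 = 2.85.

K_p = 2.85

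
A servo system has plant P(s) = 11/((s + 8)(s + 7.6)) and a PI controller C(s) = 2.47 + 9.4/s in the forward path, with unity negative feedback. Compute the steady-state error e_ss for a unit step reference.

0

The open loop C(s)P(s) has a pole at the origin (type 1), so the static position error constant is infinite and e_ss = 1/(1+∞) = 0.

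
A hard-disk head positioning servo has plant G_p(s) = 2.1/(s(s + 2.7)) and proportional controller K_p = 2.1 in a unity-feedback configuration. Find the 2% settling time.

T_s ≈ 2.96 s

Closed-loop characteristic equation: s² + 2.7s + 4.41 = 0, so ω_n = 2.1 rad/s and ζ = 2.7/(2·2.1) = 0.6429.
2% settling time T_s ≈ 4/(ζω_n) = 4/1.35 = 2.96 s.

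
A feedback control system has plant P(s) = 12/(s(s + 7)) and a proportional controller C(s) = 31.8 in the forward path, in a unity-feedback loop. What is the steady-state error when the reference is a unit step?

0

The open loop C(s)P(s) has a pole at the origin (type 1), so the static position error constant is infinite and e_ss = 1/(1+∞) = 0.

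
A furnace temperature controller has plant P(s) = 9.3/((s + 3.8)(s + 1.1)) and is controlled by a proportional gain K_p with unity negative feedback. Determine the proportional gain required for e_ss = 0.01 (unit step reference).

For a type-0 loop with proportional control, e_ss = 1/(1 + K_p·P(0)).
P(0) = 2.225. Require 1/(1 + K_p·2.225) = 0.01, so 1 + 2.225·K_p = 100.
K_p = (100 − 1)/2.225 = 44.5.

K_p = 44.5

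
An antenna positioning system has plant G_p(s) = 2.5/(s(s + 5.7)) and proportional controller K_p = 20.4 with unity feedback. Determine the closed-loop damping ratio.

With unity feedback the closed-loop characteristic equation is s² + 5.7s + 20.4·2.5 = s² + 5.7s + 51 = 0.
Matching s² + 2ζω_n s + ω_n²: ω_n = √51 = 7.141 rad/s and 2ζω_n = 5.7, so ζ = 5.7/(2·7.141) = 0.399.

ζ = 0.399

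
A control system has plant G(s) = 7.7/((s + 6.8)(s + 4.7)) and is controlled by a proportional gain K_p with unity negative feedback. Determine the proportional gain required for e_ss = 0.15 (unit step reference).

For a type-0 loop with proportional control, e_ss = 1/(1 + K_p·G(0)).
G(0) = 0.2409. Require 1/(1 + K_p·0.2409) = 0.15, so 1 + 0.2409·K_p = 6.667.
K_p = (6.667 − 1)/0.2409 = 23.5.

K_p = 23.5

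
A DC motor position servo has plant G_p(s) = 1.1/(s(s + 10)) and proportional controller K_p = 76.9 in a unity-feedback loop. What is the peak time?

T_p = 0.407 s

The closed-loop denominator s² + 10s + 84.59 gives ω_n = √84.59 = 9.197 and ζ = 10/(2ω_n) = 0.5436.
Damped frequency ω_d = ω_n√(1−ζ²) = 7.719 rad/s, so peak time T_p = π/ω_d = 0.407 s.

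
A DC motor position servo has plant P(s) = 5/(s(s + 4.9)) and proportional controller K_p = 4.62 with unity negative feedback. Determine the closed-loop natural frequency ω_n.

With unity feedback the closed-loop characteristic equation is s² + 4.9s + 4.62·5 = s² + 4.9s + 23.1 = 0.
So ω_n² = 23.1 ⇒ ω_n = 4.806 rad/s, and ζ = 4.9/(2ω_n) = 0.51.

ω_n = 4.81 rad/s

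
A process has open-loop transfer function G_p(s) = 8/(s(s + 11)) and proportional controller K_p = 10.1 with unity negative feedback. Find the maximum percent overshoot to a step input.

Closed-loop characteristic equation: s² + 11s + 80.8 = 0, so ω_n = 8.989 rad/s and ζ = 11/(2·8.989) = 0.6119.
%OS = 100·exp(−πζ/√(1−ζ²)) = 100·exp(−π·0.6119/√0.6256) = 8.8%.

8.8%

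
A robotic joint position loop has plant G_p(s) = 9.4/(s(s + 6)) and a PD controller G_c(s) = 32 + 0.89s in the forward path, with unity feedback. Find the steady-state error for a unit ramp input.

0.0199

The loop has one pole at the origin (type 1). Velocity error constant K_v = lim_{s→0} s·G_c(s)G_p(s) = 32·9.4/6 = 50.13.
Steady-state error to a unit ramp: e_ss = 1/K_v = 0.0199.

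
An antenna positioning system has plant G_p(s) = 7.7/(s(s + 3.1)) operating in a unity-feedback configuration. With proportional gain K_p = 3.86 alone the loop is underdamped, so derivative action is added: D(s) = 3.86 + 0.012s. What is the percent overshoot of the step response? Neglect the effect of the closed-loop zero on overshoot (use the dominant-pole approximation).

38.2%

Forward path: (3.86 + 0.012s)·7.7/(s(s+3.1)). The closed-loop characteristic equation is s² + (3.1 + 7.7·0.012)s + 7.7·3.86 = 0.
That is s² + 3.192s + 29.72 = 0, so ω_n = 5.452 rad/s and ζ = 3.192/(2·5.452) = 0.2928.
%OS = 100·exp(−πζ/√(1−ζ²)) = 38.2%.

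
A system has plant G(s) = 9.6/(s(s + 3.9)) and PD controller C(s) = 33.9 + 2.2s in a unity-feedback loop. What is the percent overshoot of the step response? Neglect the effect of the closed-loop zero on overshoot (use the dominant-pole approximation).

Forward path: (33.9 + 2.2s)·9.6/(s(s+3.9)). The closed-loop characteristic equation is s² + (3.9 + 9.6·2.2)s + 9.6·33.9 = 0.
That is s² + 25.02s + 325.4 = 0, so ω_n = 18.04 rad/s and ζ = 25.02/(2·18.04) = 0.6935.
%OS = 100·exp(−πζ/√(1−ζ²)) = 4.86%.

4.86%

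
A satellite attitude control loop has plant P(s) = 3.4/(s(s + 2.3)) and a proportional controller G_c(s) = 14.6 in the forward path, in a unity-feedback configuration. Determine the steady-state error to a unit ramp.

The loop has one pole at the origin (type 1). Velocity error constant K_v = lim_{s→0} s·G_c(s)P(s) = 14.6·3.4/2.3 = 21.58.
Steady-state error to a unit ramp: e_ss = 1/K_v = 0.0463.

0.0463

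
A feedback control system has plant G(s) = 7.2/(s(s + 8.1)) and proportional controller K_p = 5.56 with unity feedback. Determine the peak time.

T_p = 0.646 s

The closed-loop denominator s² + 8.1s + 40.03 gives ω_n = √40.03 = 6.327 and ζ = 8.1/(2ω_n) = 0.6401.
Damped frequency ω_d = ω_n√(1−ζ²) = 4.861 rad/s, so peak time T_p = π/ω_d = 0.646 s.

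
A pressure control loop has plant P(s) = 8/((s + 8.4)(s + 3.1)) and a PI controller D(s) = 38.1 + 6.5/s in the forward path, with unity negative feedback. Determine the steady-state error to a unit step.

The open loop D(s)P(s) has a pole at the origin (type 1), so the static position error constant is infinite and e_ss = 1/(1+∞) = 0.

0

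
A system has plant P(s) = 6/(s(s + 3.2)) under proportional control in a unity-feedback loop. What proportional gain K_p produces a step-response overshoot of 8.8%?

K_p = 1.14

From %OS = 100·exp(−πζ/√(1−ζ²)) = 8.8%, ζ = −ln(0.088)/√(π²+ln²(0.088)) = 0.6119.
Characteristic equation s² + 3.2s + 6K_p = 0 gives ζ = 3.2/(2√(6K_p)).
Setting ζ = 0.6119: √(6K_p) = 3.2/(2·0.6119) = 2.615, so K_p = 6.837/6 = 1.14.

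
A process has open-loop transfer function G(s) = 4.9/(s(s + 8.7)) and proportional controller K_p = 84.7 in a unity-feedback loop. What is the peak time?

T_p = 0.158 s

The closed-loop denominator s² + 8.7s + 415 gives ω_n = √415 = 20.37 and ζ = 8.7/(2ω_n) = 0.2135.
Damped frequency ω_d = ω_n√(1−ζ²) = 19.9 rad/s, so peak time T_p = π/ω_d = 0.158 s.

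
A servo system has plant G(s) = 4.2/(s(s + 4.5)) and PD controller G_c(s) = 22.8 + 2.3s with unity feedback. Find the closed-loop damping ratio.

Forward path: (22.8 + 2.3s)·4.2/(s(s+4.5)). The closed-loop characteristic equation is s² + (4.5 + 4.2·2.3)s + 4.2·22.8 = 0.
That is s² + 14.16s + 95.76 = 0, so ω_n = 9.786 rad/s and ζ = 14.16/(2·9.786) = 0.7235.

ζ = 0.724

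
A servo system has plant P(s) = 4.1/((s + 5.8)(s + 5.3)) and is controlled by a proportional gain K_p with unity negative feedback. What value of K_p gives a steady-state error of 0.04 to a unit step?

For a type-0 loop with proportional control, e_ss = 1/(1 + K_p·P(0)).
P(0) = 0.1334. Require 1/(1 + K_p·0.1334) = 0.04, so 1 + 0.1334·K_p = 25.
K_p = (25 − 1)/0.1334 = 180.

K_p = 180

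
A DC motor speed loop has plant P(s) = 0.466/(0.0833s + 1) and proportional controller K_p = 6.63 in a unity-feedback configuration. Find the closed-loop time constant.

τ = 0.0204 s

Closed loop: T(s) = K_p·P/(1+K_p·P) = 3.09/(0.0833s + 1 + 3.09), with pole at s = −(1 + 3.09)/0.0833 = −49.09.
Closed-loop time constant τ = 1/49.09 = 0.0204 s.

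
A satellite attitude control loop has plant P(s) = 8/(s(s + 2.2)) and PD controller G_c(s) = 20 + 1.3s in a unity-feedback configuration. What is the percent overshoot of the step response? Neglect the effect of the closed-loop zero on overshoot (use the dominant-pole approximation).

16.5%

Forward path: (20 + 1.3s)·8/(s(s+2.2)). The closed-loop characteristic equation is s² + (2.2 + 8·1.3)s + 8·20 = 0.
That is s² + 12.6s + 160 = 0, so ω_n = 12.65 rad/s and ζ = 12.6/(2·12.65) = 0.4981.
%OS = 100·exp(−πζ/√(1−ζ²)) = 16.5%.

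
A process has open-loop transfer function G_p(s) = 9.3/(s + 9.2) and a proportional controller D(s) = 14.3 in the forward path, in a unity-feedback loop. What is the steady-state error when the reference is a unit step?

The loop is type 0. Static position error constant K_pos = D(0)·G_p(0) = 14.3·1.011 = 14.46.
Steady-state error to a unit step: e_ss = 1/(1+K_pos) = 1/15.46 = 0.0647.

0.0647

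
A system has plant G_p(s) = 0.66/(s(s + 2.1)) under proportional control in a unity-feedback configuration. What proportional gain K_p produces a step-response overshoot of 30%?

From %OS = 100·exp(−πζ/√(1−ζ²)) = 30%, ζ = −ln(0.3)/√(π²+ln²(0.3)) = 0.3579.
Characteristic equation s² + 2.1s + 0.66K_p = 0 gives ζ = 2.1/(2√(0.66K_p)).
Setting ζ = 0.3579: √(0.66K_p) = 2.1/(2·0.3579) = 2.934, so K_p = 8.609/0.66 = 13.

K_p = 13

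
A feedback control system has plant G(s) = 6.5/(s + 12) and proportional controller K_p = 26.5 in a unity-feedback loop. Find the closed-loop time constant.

τ = 0.00543 s

Closed-loop transfer function: T(s) = K_p·G(s)/(1 + K_p·G(s)) = 172.2/(s + 12 + 172.2) = 172.2/(s + 184.2).
Time constant τ = 1/184.2 = 0.00543 s.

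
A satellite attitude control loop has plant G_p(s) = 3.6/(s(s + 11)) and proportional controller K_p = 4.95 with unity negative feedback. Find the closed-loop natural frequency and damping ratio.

1 + K_p·G_p(s) = 0 gives s² + 11s + 17.82 = 0.
So ω_n² = 17.82 ⇒ ω_n = 4.221 rad/s, and ζ = 11/(2ω_n) = 1.3.

ω_n = 4.22 rad/s, ζ = 1.3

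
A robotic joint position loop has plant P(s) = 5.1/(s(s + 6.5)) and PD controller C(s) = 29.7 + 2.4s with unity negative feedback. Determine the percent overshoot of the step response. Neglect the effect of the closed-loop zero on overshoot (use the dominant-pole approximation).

2.5%

Forward path: (29.7 + 2.4s)·5.1/(s(s+6.5)). The closed-loop characteristic equation is s² + (6.5 + 5.1·2.4)s + 5.1·29.7 = 0.
That is s² + 18.74s + 151.5 = 0, so ω_n = 12.31 rad/s and ζ = 18.74/(2·12.31) = 0.7613.
%OS = 100·exp(−πζ/√(1−ζ²)) = 2.5%.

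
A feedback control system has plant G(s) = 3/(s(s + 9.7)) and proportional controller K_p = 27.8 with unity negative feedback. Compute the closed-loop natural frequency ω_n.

ω_n = 9.13 rad/s

With unity feedback the closed-loop characteristic equation is s² + 9.7s + 27.8·3 = s² + 9.7s + 83.4 = 0.
Matching s² + 2ζω_n s + ω_n²: ω_n = √83.4 = 9.132 rad/s and 2ζω_n = 9.7, so ζ = 9.7/(2·9.132) = 0.531.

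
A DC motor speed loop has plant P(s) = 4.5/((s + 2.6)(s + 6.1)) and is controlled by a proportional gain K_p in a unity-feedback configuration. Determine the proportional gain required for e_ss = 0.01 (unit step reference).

Steady-state error for a unit step on this type-0 loop is 1/(1 + K_p·P(0)).
P(0) = 0.2837. Require 1/(1 + K_p·0.2837) = 0.01, so 1 + 0.2837·K_p = 100.
K_p = (100 − 1)/0.2837 = 349.

K_p = 349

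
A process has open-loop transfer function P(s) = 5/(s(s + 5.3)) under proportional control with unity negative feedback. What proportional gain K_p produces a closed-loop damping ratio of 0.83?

Closed-loop characteristic equation: s² + 5.3s + K_p·5 = 0.
So ω_n = √(5K_p) and 2ζω_n = 5.3, giving ζ = 5.3/(2√(5K_p)).
Setting ζ = 0.83: √(5K_p) = 5.3/(2·0.83) = 3.193, so K_p = 10.19/5 = 2.04.

K_p = 2.04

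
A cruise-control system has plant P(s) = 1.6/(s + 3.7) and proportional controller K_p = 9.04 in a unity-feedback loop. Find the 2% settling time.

Closed-loop transfer function: T(s) = K_p·P(s)/(1 + K_p·P(s)) = 14.46/(s + 3.7 + 14.46) = 14.46/(s + 18.16).
Time constant τ = 1/18.16 = 0.05505 s, so the 2% settling time is about 4τ = 0.22 s.

T_s ≈ 0.22 s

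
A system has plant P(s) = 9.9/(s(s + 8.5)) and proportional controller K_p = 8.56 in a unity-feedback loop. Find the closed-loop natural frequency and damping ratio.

The closed-loop denominator is s(s+8.5) + 8.56·9.9 = s² + 8.5s + 84.74.
So ω_n² = 84.74 ⇒ ω_n = 9.206 rad/s, and ζ = 8.5/(2ω_n) = 0.462.

ω_n = 9.21 rad/s, ζ = 0.462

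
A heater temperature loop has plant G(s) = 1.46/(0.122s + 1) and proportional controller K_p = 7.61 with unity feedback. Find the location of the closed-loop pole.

s = -99.27

Closed loop: T(s) = K_p·G/(1+K_p·G) = 11.11/(0.122s + 1 + 11.11), with pole at s = −(1 + 11.11)/0.122 = −99.27.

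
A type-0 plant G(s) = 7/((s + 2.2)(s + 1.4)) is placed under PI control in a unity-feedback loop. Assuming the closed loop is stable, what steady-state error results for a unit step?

The PI controller's integrator makes the forward path type 1, so e_ss to a step is zero.

0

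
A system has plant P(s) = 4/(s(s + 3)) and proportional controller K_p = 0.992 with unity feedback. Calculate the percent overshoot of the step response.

The closed-loop denominator s² + 3s + 3.968 gives ω_n = √3.968 = 1.992 and ζ = 3/(2ω_n) = 0.753.
%OS = 100·exp(−πζ/√(1−ζ²)) = 100·exp(−π·0.753/√0.433) = 2.75%.

2.75%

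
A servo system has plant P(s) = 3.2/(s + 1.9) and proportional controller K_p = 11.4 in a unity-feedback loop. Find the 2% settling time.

T_s ≈ 0.104 s

Closed-loop transfer function: T(s) = K_p·P(s)/(1 + K_p·P(s)) = 36.48/(s + 1.9 + 36.48) = 36.48/(s + 38.38).
Time constant τ = 1/38.38 = 0.02606 s, so the 2% settling time is about 4τ = 0.104 s.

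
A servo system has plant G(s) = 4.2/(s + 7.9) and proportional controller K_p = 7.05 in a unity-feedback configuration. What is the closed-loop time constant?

τ = 0.0267 s

Closed-loop transfer function: T(s) = K_p·G(s)/(1 + K_p·G(s)) = 29.61/(s + 7.9 + 29.61) = 29.61/(s + 37.51).
Time constant τ = 1/37.51 = 0.0267 s.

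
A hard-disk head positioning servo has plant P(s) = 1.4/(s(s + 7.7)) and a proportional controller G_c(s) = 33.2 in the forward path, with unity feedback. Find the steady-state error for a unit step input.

0

The open loop G_c(s)P(s) has a pole at the origin (type 1), so the static position error constant is infinite and e_ss = 1/(1+∞) = 0.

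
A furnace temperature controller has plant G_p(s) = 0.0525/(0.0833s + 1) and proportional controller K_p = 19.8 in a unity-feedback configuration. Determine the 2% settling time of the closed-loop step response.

T_s ≈ 0.163 s

Closed loop: T(s) = K_p·G_p/(1+K_p·G_p) = 1.04/(0.0833s + 1 + 1.04), with pole at s = −(1 + 1.04)/0.0833 = −24.48.
τ = 1/24.48 = 0.04084 s, so 2% settling time ≈ 4τ = 0.163 s.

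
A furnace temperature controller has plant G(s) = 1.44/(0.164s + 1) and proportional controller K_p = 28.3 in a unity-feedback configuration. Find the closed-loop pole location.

Closed loop: T(s) = K_p·G/(1+K_p·G) = 40.75/(0.164s + 1 + 40.75), with pole at s = −(1 + 40.75)/0.164 = −254.6.

s = -254.6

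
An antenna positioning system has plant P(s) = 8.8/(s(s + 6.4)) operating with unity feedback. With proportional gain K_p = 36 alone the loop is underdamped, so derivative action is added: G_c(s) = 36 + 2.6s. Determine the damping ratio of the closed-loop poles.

Forward path: (36 + 2.6s)·8.8/(s(s+6.4)). The closed-loop characteristic equation is s² + (6.4 + 8.8·2.6)s + 8.8·36 = 0.
That is s² + 29.28s + 316.8 = 0, so ω_n = 17.8 rad/s and ζ = 29.28/(2·17.8) = 0.8225.

ζ = 0.823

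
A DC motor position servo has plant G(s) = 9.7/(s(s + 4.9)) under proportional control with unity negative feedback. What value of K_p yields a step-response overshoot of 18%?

K_p = 2.7

From %OS = 100·exp(−πζ/√(1−ζ²)) = 18%, ζ = −ln(0.18)/√(π²+ln²(0.18)) = 0.4791.
Characteristic equation s² + 4.9s + 9.7K_p = 0 gives ζ = 4.9/(2√(9.7K_p)).
Setting ζ = 0.4791: √(9.7K_p) = 4.9/(2·0.4791) = 5.114, so K_p = 26.15/9.7 = 2.7.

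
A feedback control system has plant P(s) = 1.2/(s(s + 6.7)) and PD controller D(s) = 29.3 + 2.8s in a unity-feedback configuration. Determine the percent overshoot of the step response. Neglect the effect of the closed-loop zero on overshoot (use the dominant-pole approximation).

Forward path: (29.3 + 2.8s)·1.2/(s(s+6.7)). The closed-loop characteristic equation is s² + (6.7 + 1.2·2.8)s + 1.2·29.3 = 0.
That is s² + 10.06s + 35.16 = 0, so ω_n = 5.93 rad/s and ζ = 10.06/(2·5.93) = 0.8483.
%OS = 100·exp(−πζ/√(1−ζ²)) = 0.652%.

0.652%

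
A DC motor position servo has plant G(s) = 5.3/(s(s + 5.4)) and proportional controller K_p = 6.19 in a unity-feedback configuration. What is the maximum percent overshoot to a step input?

From 1 + K_pG(s) = 0: s² + 5.4s + 32.81 = 0 ⇒ ω_n = 5.728, ζ = 0.4714.
%OS = 100·exp(−πζ/√(1−ζ²)) = 100·exp(−π·0.4714/√0.7778) = 18.7%.

18.7%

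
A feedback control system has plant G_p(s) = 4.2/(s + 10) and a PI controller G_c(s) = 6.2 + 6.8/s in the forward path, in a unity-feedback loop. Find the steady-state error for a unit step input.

The open loop G_c(s)G_p(s) has a pole at the origin (type 1), so the static position error constant is infinite and e_ss = 1/(1+∞) = 0.

0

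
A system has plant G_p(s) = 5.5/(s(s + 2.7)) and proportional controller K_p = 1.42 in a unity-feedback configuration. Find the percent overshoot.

17.7%

Closed-loop characteristic equation: s² + 2.7s + 7.81 = 0, so ω_n = 2.795 rad/s and ζ = 2.7/(2·2.795) = 0.4831.
%OS = 100·exp(−πζ/√(1−ζ²)) = 100·exp(−π·0.4831/√0.7666) = 17.7%.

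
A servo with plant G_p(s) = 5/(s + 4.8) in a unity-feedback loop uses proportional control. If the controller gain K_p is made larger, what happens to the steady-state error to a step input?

decrease

The position error constant K_pos = K_p·G_p(0) grows with K_p, and e_ss = 1/(1+K_pos) falls.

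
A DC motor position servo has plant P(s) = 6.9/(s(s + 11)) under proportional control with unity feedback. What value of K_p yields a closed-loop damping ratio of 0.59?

K_p = 12.6

Closed-loop characteristic equation: s² + 11s + K_p·6.9 = 0.
So ω_n = √(6.9K_p) and 2ζω_n = 11, giving ζ = 11/(2√(6.9K_p)).
Setting ζ = 0.59: √(6.9K_p) = 11/(2·0.59) = 9.322, so K_p = 86.9/6.9 = 12.6.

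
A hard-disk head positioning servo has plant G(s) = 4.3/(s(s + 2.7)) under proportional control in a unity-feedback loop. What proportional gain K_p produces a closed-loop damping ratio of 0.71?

K_p = 0.841

Closed-loop characteristic equation: s² + 2.7s + K_p·4.3 = 0.
So ω_n = √(4.3K_p) and 2ζω_n = 2.7, giving ζ = 2.7/(2√(4.3K_p)).
Setting ζ = 0.71: √(4.3K_p) = 2.7/(2·0.71) = 1.901, so K_p = 3.615/4.3 = 0.841.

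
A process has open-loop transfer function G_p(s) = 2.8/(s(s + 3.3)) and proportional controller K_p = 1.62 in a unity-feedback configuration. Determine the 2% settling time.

T_s ≈ 2.42 s

Closed-loop characteristic equation: s² + 3.3s + 4.536 = 0, so ω_n = 2.13 rad/s and ζ = 3.3/(2·2.13) = 0.7747.
2% settling time T_s ≈ 4/(ζω_n) = 4/1.65 = 2.42 s.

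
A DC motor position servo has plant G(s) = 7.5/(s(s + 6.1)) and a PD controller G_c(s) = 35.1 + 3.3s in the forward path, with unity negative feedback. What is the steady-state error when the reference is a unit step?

0

The open loop G_c(s)G(s) has a pole at the origin (type 1), so the static position error constant is infinite and e_ss = 1/(1+∞) = 0.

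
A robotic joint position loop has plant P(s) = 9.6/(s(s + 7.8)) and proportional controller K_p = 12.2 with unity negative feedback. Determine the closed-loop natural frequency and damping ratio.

1 + K_p·P(s) = 0 gives s² + 7.8s + 117.1 = 0.
So ω_n² = 117.1 ⇒ ω_n = 10.82 rad/s, and ζ = 7.8/(2ω_n) = 0.36.

ω_n = 10.8 rad/s, ζ = 0.36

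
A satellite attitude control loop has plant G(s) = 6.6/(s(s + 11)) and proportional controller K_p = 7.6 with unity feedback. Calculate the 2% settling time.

The closed-loop denominator s² + 11s + 50.16 gives ω_n = √50.16 = 7.082 and ζ = 11/(2ω_n) = 0.7766.
2% settling time T_s ≈ 4/(ζω_n) = 4/5.5 = 0.727 s.

T_s ≈ 0.727 s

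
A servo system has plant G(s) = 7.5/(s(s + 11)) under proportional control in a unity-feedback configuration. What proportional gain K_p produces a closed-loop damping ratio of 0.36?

Closed-loop characteristic equation: s² + 11s + K_p·7.5 = 0.
So ω_n = √(7.5K_p) and 2ζω_n = 11, giving ζ = 11/(2√(7.5K_p)).
Setting ζ = 0.36: √(7.5K_p) = 11/(2·0.36) = 15.28, so K_p = 233.4/7.5 = 31.1.

K_p = 31.1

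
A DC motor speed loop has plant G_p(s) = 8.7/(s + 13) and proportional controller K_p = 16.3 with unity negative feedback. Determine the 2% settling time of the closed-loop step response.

T_s ≈ 0.0258 s

Closed-loop transfer function: T(s) = K_p·G_p(s)/(1 + K_p·G_p(s)) = 141.8/(s + 13 + 141.8) = 141.8/(s + 154.8).
Time constant τ = 1/154.8 = 0.00646 s, so the 2% settling time is about 4τ = 0.0258 s.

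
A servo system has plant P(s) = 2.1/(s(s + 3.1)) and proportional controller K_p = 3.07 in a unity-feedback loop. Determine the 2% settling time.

T_s ≈ 2.58 s

From 1 + K_pP(s) = 0: s² + 3.1s + 6.447 = 0 ⇒ ω_n = 2.539, ζ = 0.6105.
2% settling time T_s ≈ 4/(ζω_n) = 4/1.55 = 2.58 s.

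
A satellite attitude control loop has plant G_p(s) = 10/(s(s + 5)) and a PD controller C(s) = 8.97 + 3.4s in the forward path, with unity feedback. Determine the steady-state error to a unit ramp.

0.0557

The loop has one pole at the origin (type 1). Velocity error constant K_v = lim_{s→0} s·C(s)G_p(s) = 8.97·10/5 = 17.94.
Steady-state error to a unit ramp: e_ss = 1/K_v = 0.0557.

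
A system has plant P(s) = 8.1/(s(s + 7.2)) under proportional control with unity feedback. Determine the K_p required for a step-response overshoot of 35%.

K_p = 15.9

From %OS = 100·exp(−πζ/√(1−ζ²)) = 35%, ζ = −ln(0.35)/√(π²+ln²(0.35)) = 0.3169.
Characteristic equation s² + 7.2s + 8.1K_p = 0 gives ζ = 7.2/(2√(8.1K_p)).
Setting ζ = 0.3169: √(8.1K_p) = 7.2/(2·0.3169) = 11.36, so K_p = 129/8.1 = 15.9.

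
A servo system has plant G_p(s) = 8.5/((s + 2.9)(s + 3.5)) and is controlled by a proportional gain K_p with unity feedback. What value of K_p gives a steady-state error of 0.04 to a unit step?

For a type-0 loop with proportional control, e_ss = 1/(1 + K_p·G_p(0)).
G_p(0) = 0.8374. Require 1/(1 + K_p·0.8374) = 0.04, so 1 + 0.8374·K_p = 25.
K_p = (25 − 1)/0.8374 = 28.7.

K_p = 28.7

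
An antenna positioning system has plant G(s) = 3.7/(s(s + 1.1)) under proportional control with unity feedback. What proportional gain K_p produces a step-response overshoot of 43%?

K_p = 1.21

From %OS = 100·exp(−πζ/√(1−ζ²)) = 43%, ζ = −ln(0.43)/√(π²+ln²(0.43)) = 0.2594.
Characteristic equation s² + 1.1s + 3.7K_p = 0 gives ζ = 1.1/(2√(3.7K_p)).
Setting ζ = 0.2594: √(3.7K_p) = 1.1/(2·0.2594) = 2.12, so K_p = 4.494/3.7 = 1.21.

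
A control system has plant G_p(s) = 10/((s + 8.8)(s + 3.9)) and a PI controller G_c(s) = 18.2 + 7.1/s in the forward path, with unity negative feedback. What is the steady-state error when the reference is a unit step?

0

The open loop G_c(s)G_p(s) has a pole at the origin (type 1), so the static position error constant is infinite and e_ss = 1/(1+∞) = 0.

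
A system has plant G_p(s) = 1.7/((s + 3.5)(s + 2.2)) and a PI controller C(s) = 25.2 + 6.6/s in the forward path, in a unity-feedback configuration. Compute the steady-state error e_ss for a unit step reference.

The open loop C(s)G_p(s) has a pole at the origin (type 1), so the static position error constant is infinite and e_ss = 1/(1+∞) = 0.

0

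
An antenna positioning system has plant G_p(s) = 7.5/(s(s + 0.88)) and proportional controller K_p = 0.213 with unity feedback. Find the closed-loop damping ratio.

The closed-loop denominator is s(s+0.88) + 0.213·7.5 = s² + 0.88s + 1.597.
Matching s² + 2ζω_n s + ω_n²: ω_n = √1.597 = 1.264 rad/s and 2ζω_n = 0.88, so ζ = 0.88/(2·1.264) = 0.348.

ζ = 0.348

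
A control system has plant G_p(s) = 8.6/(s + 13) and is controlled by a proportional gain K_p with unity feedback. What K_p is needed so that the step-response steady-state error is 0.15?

K_p = 8.57

The loop is type 0, so e_ss(step) = 1/(1 + K_pos) with K_pos = K_p·G_p(0).
G_p(0) = 0.6615. Require 1/(1 + K_p·0.6615) = 0.15, so 1 + 0.6615·K_p = 6.667.
K_p = (6.667 − 1)/0.6615 = 8.57.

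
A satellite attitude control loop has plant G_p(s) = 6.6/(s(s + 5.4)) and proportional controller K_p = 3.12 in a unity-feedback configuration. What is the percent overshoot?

The closed-loop denominator s² + 5.4s + 20.59 gives ω_n = √20.59 = 4.538 and ζ = 5.4/(2ω_n) = 0.595.
%OS = 100·exp(−πζ/√(1−ζ²)) = 100·exp(−π·0.595/√0.646) = 9.77%.

9.77%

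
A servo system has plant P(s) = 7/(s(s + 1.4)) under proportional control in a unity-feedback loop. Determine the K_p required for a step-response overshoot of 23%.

From %OS = 100·exp(−πζ/√(1−ζ²)) = 23%, ζ = −ln(0.23)/√(π²+ln²(0.23)) = 0.4237.
Characteristic equation s² + 1.4s + 7K_p = 0 gives ζ = 1.4/(2√(7K_p)).
Setting ζ = 0.4237: √(7K_p) = 1.4/(2·0.4237) = 1.652, so K_p = 2.729/7 = 0.39.

K_p = 0.39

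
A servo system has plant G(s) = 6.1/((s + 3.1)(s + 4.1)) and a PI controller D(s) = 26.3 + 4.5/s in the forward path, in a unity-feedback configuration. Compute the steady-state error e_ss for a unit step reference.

0

The open loop D(s)G(s) has a pole at the origin (type 1), so the static position error constant is infinite and e_ss = 1/(1+∞) = 0.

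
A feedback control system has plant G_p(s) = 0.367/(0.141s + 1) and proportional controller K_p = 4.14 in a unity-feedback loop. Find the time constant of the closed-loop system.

τ = 0.056 s

Closed loop: T(s) = K_p·G_p/(1+K_p·G_p) = 1.519/(0.141s + 1 + 1.519), with pole at s = −(1 + 1.519)/0.141 = −17.87.
Closed-loop time constant τ = 1/17.87 = 0.056 s.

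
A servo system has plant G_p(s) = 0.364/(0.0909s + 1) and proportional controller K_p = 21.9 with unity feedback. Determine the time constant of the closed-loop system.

Closed loop: T(s) = K_p·G_p/(1+K_p·G_p) = 7.972/(0.0909s + 1 + 7.972), with pole at s = −(1 + 7.972)/0.0909 = −98.7.
Closed-loop time constant τ = 1/98.7 = 0.0101 s.

τ = 0.0101 s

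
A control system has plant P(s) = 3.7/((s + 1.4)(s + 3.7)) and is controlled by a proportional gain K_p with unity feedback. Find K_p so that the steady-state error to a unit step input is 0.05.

For a type-0 loop with proportional control, e_ss = 1/(1 + K_p·P(0)).
P(0) = 0.7143. Require 1/(1 + K_p·0.7143) = 0.05, so 1 + 0.7143·K_p = 20.
K_p = (20 − 1)/0.7143 = 26.6.

K_p = 26.6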